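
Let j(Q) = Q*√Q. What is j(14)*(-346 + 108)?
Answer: -3332*√14 ≈ -12467.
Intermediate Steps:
j(Q) = Q^(3/2)
j(14)*(-346 + 108) = 14^(3/2)*(-346 + 108) = (14*√14)*(-238) = -3332*√14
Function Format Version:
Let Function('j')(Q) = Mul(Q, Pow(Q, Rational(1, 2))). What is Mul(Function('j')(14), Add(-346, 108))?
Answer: Mul(-3332, Pow(14, Rational(1, 2))) ≈ -12467.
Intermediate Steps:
Function('j')(Q) = Pow(Q, Rational(3, 2))
Mul(Function('j')(14), Add(-346, 108)) = Mul(Pow(14, Rational(3, 2)), Add(-346, 108)) = Mul(Mul(14, Pow(14, Rational(1, 2))), -238) = Mul(-3332, Pow(14, Rational(1, 2)))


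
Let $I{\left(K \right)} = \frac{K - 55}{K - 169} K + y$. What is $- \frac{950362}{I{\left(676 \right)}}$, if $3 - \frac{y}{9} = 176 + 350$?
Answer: $\frac{950362}{3879} \approx 245.0$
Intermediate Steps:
$y = -4707$ ($y = 27 - 9 \left(176 + 350\right) = 27 - 4734 = -4707$)
$I{\left(K \right)} = -4707 + \frac{K \left(-55 + K\right)}{-169 + K}$ ($I{\left(K \right)} = \frac{K - 55}{K - 169} K - 4707 = \frac{-55 + K}{-169 + K} K - 4707 = \frac{K \left(-55 + K\right)}{-169 + K} - 4707 = -4707 + \frac{K \left(-55 + K\right)}{-169 + K}$)
$- \frac{950362}{I{\left(676 \right)}} = - \frac{950362}{\frac{1}{-169 + 676} \left(795483 + 676^{2} - 3219112\right)} = - \frac{950362}{\frac{1}{507} \left(795483 + 456976 - 3219112\right)} = - \frac{950362}{\frac{1}{507} \left(-1966653\right)} = - \frac{950362}{-3879} = \left(-950362\right) \left(- \frac{1}{3879}\right) = \frac{950362}{3879}$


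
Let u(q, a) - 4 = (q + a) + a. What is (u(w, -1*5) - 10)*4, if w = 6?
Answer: -40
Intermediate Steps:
u(q, a) = 4 + q + 2*a (u(q, a) = 4 + ((q + a) + a) = 4 + ((a + q) + a) = 4 + (q + 2*a) = 4 + q + 2*a)
(u(w, -1*5) - 10)*4 = ((4 + 6 + 2*(-1*5)) - 10)*4 = ((4 + 6 + 2*(-5)) - 10)*4 = ((4 + 6 - 10) - 10)*4 = (0 - 10)*4 = -10*4 = -40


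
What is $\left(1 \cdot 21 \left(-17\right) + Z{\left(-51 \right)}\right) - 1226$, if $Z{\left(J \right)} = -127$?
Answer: $-1710$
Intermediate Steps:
$\left(1 \cdot 21 \left(-17\right) + Z{\left(-51 \right)}\right) - 1226 = \left(1 \cdot 21 \left(-17\right) - 127\right) - 1226 = \left(21 \left(-17\right) - 127\right) - 1226 = \left(-357 - 127\right) - 1226 = -484 - 1226 = -1710$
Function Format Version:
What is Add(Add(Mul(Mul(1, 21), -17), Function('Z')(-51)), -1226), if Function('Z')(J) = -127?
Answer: -1710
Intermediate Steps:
Add(Add(Mul(Mul(1, 21), -17), Function('Z')(-51)), -1226) = Add(Add(Mul(Mul(1, 21), -17), -127), -1226) = Add(Add(Mul(21, -17), -127), -1226) = Add(Add(-357, -127), -1226) = Add(-484, -1226) = -1710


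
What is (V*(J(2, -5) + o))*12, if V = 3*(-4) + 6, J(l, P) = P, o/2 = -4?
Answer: 936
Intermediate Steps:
o = -8 (o = 2*(-4) = -8)
V = -6 (V = -12 + 6 = -6)
(V*(J(2, -5) + o))*12 = -6*(-5 - 8)*12 = -6*(-13)*12 = 78*12 = 936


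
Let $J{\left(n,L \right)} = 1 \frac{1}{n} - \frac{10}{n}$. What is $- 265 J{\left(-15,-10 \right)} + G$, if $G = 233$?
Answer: $74$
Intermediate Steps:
$J{\left(n,L \right)} = - \frac{9}{n}$ ($J{\left(n,L \right)} = \frac{1}{n} - \frac{10}{n} = - \frac{9}{n}$)
$- 265 J{\left(-15,-10 \right)} + G = - 265 \left(- \frac{9}{-15}\right) + 233 = - 265 \left(\left(-9\right) \left(- \frac{1}{15}\right)\right) + 233 = \left(-265\right) \frac{3}{5} + 233 = -159 + 233 = 74$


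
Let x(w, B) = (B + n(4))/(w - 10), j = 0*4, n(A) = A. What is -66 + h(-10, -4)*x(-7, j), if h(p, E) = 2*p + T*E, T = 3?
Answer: -994/17 ≈ -58.471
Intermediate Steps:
h(p, E) = 2*p + 3*E
j = 0
x(w, B) = (4 + B)/(-10 + w) (x(w, B) = (B + 4)/(w - 10) = (4 + B)/(-10 + w))
-66 + h(-10, -4)*x(-7, j) = -66 + (2*(-10) + 3*(-4))*((4 + 0)/(-10 - 7)) = -66 + (-20 - 12)*(4/(-17)) = -66 - (-32)*4/17 = -66 - 32*(-4/17) = -66 + 128/17 = -994/17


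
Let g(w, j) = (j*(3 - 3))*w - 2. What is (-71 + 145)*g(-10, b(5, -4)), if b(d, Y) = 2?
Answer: -148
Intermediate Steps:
g(w, j) = -2 (g(w, j) = (j*0)*w - 2 = 0*w - 2 = 0 - 2 = -2)
(-71 + 145)*g(-10, b(5, -4)) = (-71 + 145)*(-2) = 74*(-2) = -148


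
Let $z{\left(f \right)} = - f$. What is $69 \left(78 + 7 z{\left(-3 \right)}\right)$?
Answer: $6831$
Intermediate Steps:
$69 \left(78 + 7 z{\left(-3 \right)}\right) = 69 \left(78 + 7 \left(\left(-1\right) \left(-3\right)\right)\right) = 69 \left(78 + 7 \cdot 3\right) = 69 \left(78 + 21\right) = 69 \cdot 99 = 6831$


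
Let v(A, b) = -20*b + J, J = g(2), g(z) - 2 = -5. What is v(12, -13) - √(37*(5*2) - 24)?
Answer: 257 - √346 ≈ 238.40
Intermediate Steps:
g(z) = -3 (g(z) = 2 - 5 = -3)
J = -3
v(A, b) = -3 - 20*b (v(A, b) = -20*b - 3 = -3 - 20*b)
v(12, -13) - √(37*(5*2) - 24) = (-3 - 20*(-13)) - √(37*(5*2) - 24) = (-3 + 260) - √(37*10 - 24) = 257 - √(370 - 24) = 257 - √346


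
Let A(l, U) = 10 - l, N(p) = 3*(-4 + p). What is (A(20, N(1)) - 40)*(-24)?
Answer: 1200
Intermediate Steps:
N(p) = -12 + 3*p
(A(20, N(1)) - 40)*(-24) = ((10 - 1*20) - 40)*(-24) = ((10 - 20) - 40)*(-24) = (-10 - 40)*(-24) = -50*(-24) = 1200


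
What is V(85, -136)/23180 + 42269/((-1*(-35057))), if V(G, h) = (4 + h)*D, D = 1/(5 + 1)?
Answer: 489512083/406310630 ≈ 1.2048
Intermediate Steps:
D = ⅙ (D = 1/6 = ⅙ ≈ 0.16667)
V(G, h) = ⅔ + h/6 (V(G, h) = (4 + h)*(⅙) = ⅔ + h/6)
V(85, -136)/23180 + 42269/((-1*(-35057))) = (⅔ + (⅙)*(-136))/23180 + 42269/((-1*(-35057))) = (⅔ - 68/3)*(1/23180) + 42269/35057 = -22*1/23180 + 42269*(1/35057) = -11/11590 + 42269/35057 = 489512083/406310630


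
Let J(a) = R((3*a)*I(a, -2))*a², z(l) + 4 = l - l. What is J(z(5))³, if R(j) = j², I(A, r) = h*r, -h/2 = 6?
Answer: 2337302235907620864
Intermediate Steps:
h = -12 (h = -2*6 = -12)
z(l) = -4 (z(l) = -4 + (l - l) = -4 + 0 = -4)
I(A, r) = -12*r
J(a) = 5184*a⁴ (J(a) = ((3*a)*(-12*(-2)))²*a² = ((3*a)*24)²*a² = (72*a)²*a² = (5184*a²)*a² = 5184*a⁴)
J(z(5))³ = (5184*(-4)⁴)³ = (5184*256)³ = 1327104³ = 2337302235907620864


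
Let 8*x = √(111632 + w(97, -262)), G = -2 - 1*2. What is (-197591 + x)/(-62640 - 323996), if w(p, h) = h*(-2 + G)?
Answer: 197591/386636 - √28301/1546544 ≈ 0.51094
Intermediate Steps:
G = -4 (G = -2 - 2 = -4)
w(p, h) = -6*h (w(p, h) = h*(-2 - 4) = h*(-6) = -6*h)
x = √28301/4 (x = √(111632 - 6*(-262))/8 = √(111632 + 1572)/8 = √113204/8 = (2*√28301)/8 = √28301/4 ≈ 42.057)
(-197591 + x)/(-62640 - 323996) = (-197591 + √28301/4)/(-62640 - 323996) = (-197591 + √28301/4)/(-386636) = (-197591 + √28301/4)*(-1/386636) = 197591/386636 - √28301/1546544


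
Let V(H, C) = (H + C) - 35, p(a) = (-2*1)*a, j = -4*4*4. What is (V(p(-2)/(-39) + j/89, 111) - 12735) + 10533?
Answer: -7382198/3471 ≈ -2126.8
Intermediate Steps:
j = -64 (j = -16*4 = -64)
p(a) = -2*a
V(H, C) = -35 + C + H (V(H, C) = (C + H) - 35 = -35 + C + H)
(V(p(-2)/(-39) + j/89, 111) - 12735) + 10533 = ((-35 + 111 + (-2*(-2)/(-39) - 64/89)) - 12735) + 10533 = ((-35 + 111 + (4*(-1/39) - 64*1/89)) - 12735) + 10533 = ((-35 + 111 + (-4/39 - 64/89)) - 12735) + 10533 = ((-35 + 111 - 2852/3471) - 12735) + 10533 = (260944/3471 - 12735) + 10533 = -43942241/3471 + 10533 = -7382198/3471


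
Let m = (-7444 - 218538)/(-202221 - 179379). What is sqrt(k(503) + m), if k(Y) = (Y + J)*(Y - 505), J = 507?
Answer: I*sqrt(20421059477)/3180 ≈ 44.938*I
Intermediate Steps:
k(Y) = (-505 + Y)*(507 + Y) (k(Y) = (Y + 507)*(Y - 505) = (507 + Y)*(-505 + Y) = (-505 + Y)*(507 + Y))
m = 112991/190800 (m = -225982/(-381600) = -225982*(-1/381600) = 112991/190800 ≈ 0.59220)
sqrt(k(503) + m) = sqrt((-256035 + 503**2 + 2*503) + 112991/190800) = sqrt((-256035 + 253009 + 1006) + 112991/190800) = sqrt(-2020 + 112991/190800) = sqrt(-385303009/190800) = I*sqrt(20421059477)/3180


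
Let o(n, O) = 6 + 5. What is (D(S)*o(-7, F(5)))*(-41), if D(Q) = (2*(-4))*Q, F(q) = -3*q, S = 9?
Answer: 32472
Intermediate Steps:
o(n, O) = 11
D(Q) = -8*Q
(D(S)*o(-7, F(5)))*(-41) = (-8*9*11)*(-41) = -72*11*(-41) = -792*(-41) = 32472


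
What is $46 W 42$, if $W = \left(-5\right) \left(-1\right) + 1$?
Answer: $11592$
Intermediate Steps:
$W = 6$ ($W = 5 + 1 = 6$)
$46 W 42 = 46 \cdot 6 \cdot 42 = 276 \cdot 42 = 11592$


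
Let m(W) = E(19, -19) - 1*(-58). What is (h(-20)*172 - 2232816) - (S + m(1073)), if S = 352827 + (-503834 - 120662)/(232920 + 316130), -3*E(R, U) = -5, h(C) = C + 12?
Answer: -2130652376156/823575 ≈ -2.5871e+6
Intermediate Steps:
h(C) = 12 + C
E(R, U) = 5/3 (E(R, U) = -⅓*(-5) = 5/3)
S = 96859519927/274525 (S = 352827 - 624496/549050 = 352827 - 624496*1/549050 = 352827 - 312248/274525 = 96859519927/274525 ≈ 3.5283e+5)
m(W) = 179/3 (m(W) = 5/3 - 1*(-58) = 5/3 + 58 = 179/3)
(h(-20)*172 - 2232816) - (S + m(1073)) = ((12 - 20)*172 - 2232816) - (96859519927/274525 + 179/3) = (-8*172 - 2232816) - 1*290627699756/823575 = (-1376 - 2232816) - 290627699756/823575 = -2234192 - 290627699756/823575 = -2130652376156/823575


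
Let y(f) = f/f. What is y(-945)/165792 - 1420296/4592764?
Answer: -5351570947/17305534752 ≈ -0.30924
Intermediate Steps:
y(f) = 1
y(-945)/165792 - 1420296/4592764 = 1/165792 - 1420296/4592764 = 1*(1/165792) - 1420296*1/4592764 = 1/165792 - 355074/1148191 = -5351570947/17305534752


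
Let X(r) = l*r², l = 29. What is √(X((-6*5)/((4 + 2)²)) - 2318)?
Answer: I*√82723/6 ≈ 47.936*I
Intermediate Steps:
X(r) = 29*r²
√(X((-6*5)/((4 + 2)²)) - 2318) = √(29*((-6*5)/((4 + 2)²))² - 2318) = √(29*(-30/(6²))² - 2318) = √(29*(-30/36)² - 2318) = √(29*(-30*1/36)² - 2318) = √(29*(-⅚)² - 2318) = √(29*(25/36) - 2318) = √(725/36 - 2318) = √(-82723/36) = I*√82723/6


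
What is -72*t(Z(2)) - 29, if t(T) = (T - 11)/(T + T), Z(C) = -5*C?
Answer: -523/5 ≈ -104.60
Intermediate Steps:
t(T) = (-11 + T)/(2*T) (t(T) = (-11 + T)/((2*T)) = (-11 + T)*(1/(2*T)) = (-11 + T)/(2*T))
-72*t(Z(2)) - 29 = -36*(-11 - 5*2)/((-5*2)) - 29 = -36*(-11 - 10)/(-10) - 29 = -36*(-1)*(-21)/10 - 29 = -72*21/20 - 29 = -378/5 - 29 = -523/5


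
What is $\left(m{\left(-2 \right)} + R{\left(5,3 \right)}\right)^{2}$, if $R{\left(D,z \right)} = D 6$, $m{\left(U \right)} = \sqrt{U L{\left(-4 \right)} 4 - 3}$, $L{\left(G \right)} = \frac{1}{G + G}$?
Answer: $\left(30 + i \sqrt{2}\right)^{2} \approx 898.0 + 84.853 i$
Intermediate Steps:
$L{\left(G \right)} = \frac{1}{2 G}$
$m{\left(U \right)} = \sqrt{-3 - \frac{U}{2}}$ ($m{\left(U \right)} = \sqrt{U \frac{1}{2 \left(-4\right)} 4 - 3} = \sqrt{U \frac{1}{2} \left(- \frac{1}{4}\right) 4 - 3} = \sqrt{U \left(- \frac{1}{8}\right) 4 - 3} = \sqrt{- \frac{U}{8} \cdot 4 - 3} = \sqrt{- \frac{U}{2} - 3} = \sqrt{-3 - \frac{U}{2}}$)
$R{\left(D,z \right)} = 6 D$
$\left(m{\left(-2 \right)} + R{\left(5,3 \right)}\right)^{2} = \left(\frac{\sqrt{-12 - -4}}{2} + 6 \cdot 5\right)^{2} = \left(\frac{\sqrt{-12 + 4}}{2} + 30\right)^{2} = \left(\frac{\sqrt{-8}}{2} + 30\right)^{2} = \left(\frac{2 i \sqrt{2}}{2} + 30\right)^{2} = \left(i \sqrt{2} + 30\right)^{2} = \left(30 + i \sqrt{2}\right)^{2}$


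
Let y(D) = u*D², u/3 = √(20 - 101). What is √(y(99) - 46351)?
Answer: √(-46351 + 264627*I) ≈ 333.4 + 396.87*I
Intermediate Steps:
u = 27*I (u = 3*√(20 - 101) = 3*√(-81) = 3*(9*I) = 27*I ≈ 27.0*I)
y(D) = 27*I*D² (y(D) = (27*I)*D² = 27*I*D²)
√(y(99) - 46351) = √(27*I*99² - 46351) = √(27*I*9801 - 46351) = √(264627*I - 46351) = √(-46351 + 264627*I)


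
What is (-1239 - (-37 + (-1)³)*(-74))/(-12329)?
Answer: 4051/12329 ≈ 0.32858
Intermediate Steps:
(-1239 - (-37 + (-1)³)*(-74))/(-12329) = (-1239 - (-37 - 1)*(-74))*(-1/12329) = (-1239 - (-38)*(-74))*(-1/12329) = (-1239 - 1*2812)*(-1/12329) = (-1239 - 2812)*(-1/12329) = -4051*(-1/12329) = 4051/12329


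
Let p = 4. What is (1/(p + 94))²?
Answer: 1/9604 ≈ 0.00010412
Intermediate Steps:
(1/(p + 94))² = (1/(4 + 94))² = (1/98)² = 1/9604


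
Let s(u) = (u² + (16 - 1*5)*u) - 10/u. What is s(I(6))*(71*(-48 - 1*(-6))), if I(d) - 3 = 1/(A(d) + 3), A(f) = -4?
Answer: -62622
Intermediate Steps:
I(d) = 2 (I(d) = 3 + 1/(-4 + 3) = 3 + 1/(-1) = 3 - 1 = 2)
s(u) = u² - 10/u + 11*u (s(u) = (u² + (16 - 5)*u) - 10/u = (u² + 11*u) - 10/u = u² - 10/u + 11*u)
s(I(6))*(71*(-48 - 1*(-6))) = ((-10 + 2²*(11 + 2))/2)*(71*(-48 - 1*(-6))) = ((-10 + 4*13)/2)*(71*(-48 + 6)) = ((-10 + 52)/2)*(71*(-42)) = ((½)*42)*(-2982) = 21*(-2982) = -62622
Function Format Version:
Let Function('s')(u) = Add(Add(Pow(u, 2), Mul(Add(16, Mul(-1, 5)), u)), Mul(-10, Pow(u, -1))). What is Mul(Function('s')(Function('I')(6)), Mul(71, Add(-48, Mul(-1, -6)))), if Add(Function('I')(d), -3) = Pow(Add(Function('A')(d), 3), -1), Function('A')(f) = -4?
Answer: -62622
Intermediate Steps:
Function('I')(d) = 2 (Function('I')(d) = Add(3, Pow(Add(-4, 3), -1)) = Add(3, Pow(-1, -1)) = Add(3, -1) = 2)
Function('s')(u) = Add(Pow(u, 2), Mul(-10, Pow(u, -1)), Mul(11, u)) (Function('s')(u) = Add(Add(Pow(u, 2), Mul(Add(16, -5), u)), Mul(-10, Pow(u, -1))) = Add(Add(Pow(u, 2), Mul(11, u)), Mul(-10, Pow(u, -1))) = Add(Pow(u, 2), Mul(-10, Pow(u, -1)), Mul(11, u)))
Mul(Function('s')(Function('I')(6)), Mul(71, Add(-48, Mul(-1, -6)))) = Mul(Mul(Pow(2, -1), Add(-10, Mul(Pow(2, 2), Add(11, 2)))), Mul(71, Add(-48, Mul(-1, -6)))) = Mul(Mul(Rational(1, 2), Add(-10, Mul(4, 13))), Mul(71, Add(-48, 6))) = Mul(Mul(Rational(1, 2), Add(-10, 52)), Mul(71, -42)) = Mul(Mul(Rational(1, 2), 42), -2982) = Mul(21, -2982) = -62622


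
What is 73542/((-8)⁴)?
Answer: 36771/2048 ≈ 17.955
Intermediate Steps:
73542/((-8)⁴) = 73542/4096 = 73542*(1/4096) = 36771/2048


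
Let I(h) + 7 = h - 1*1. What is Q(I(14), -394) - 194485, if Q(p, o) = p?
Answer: -194479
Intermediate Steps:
I(h) = -8 + h (I(h) = -7 + (h - 1*1) = -7 + (h - 1) = -7 + (-1 + h) = -8 + h)
Q(I(14), -394) - 194485 = (-8 + 14) - 194485 = 6 - 194485 = -194479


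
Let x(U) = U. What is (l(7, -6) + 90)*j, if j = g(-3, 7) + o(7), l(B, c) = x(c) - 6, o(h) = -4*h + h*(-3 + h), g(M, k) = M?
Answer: -234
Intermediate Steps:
l(B, c) = -6 + c (l(B, c) = c - 6 = -6 + c)
j = -3 (j = -3 + 7*(-7 + 7) = -3 + 7*0 = -3 + 0 = -3)
(l(7, -6) + 90)*j = ((-6 - 6) + 90)*(-3) = (-12 + 90)*(-3) = 78*(-3) = -234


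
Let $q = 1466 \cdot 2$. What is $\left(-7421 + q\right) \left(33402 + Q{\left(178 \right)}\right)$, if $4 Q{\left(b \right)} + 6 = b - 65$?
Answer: $- \frac{600246635}{4} \approx -1.5006 \cdot 10^{8}$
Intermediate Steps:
$q = 2932$
$Q{\left(b \right)} = - \frac{71}{4} + \frac{b}{4}$ ($Q{\left(b \right)} = - \frac{3}{2} + \frac{b - 65}{4} = - \frac{3}{2} + \frac{-65 + b}{4} = - \frac{3}{2} + \left(- \frac{65}{4} + \frac{b}{4}\right) = - \frac{71}{4} + \frac{b}{4}$)
$\left(-7421 + q\right) \left(33402 + Q{\left(178 \right)}\right) = \left(-7421 + 2932\right) \left(33402 + \left(- \frac{71}{4} + \frac{1}{4} \cdot 178\right)\right) = - 4489 \left(33402 + \left(- \frac{71}{4} + \frac{89}{2}\right)\right) = - 4489 \left(33402 + \frac{107}{4}\right) = \left(-4489\right) \frac{133715}{4} = - \frac{600246635}{4}$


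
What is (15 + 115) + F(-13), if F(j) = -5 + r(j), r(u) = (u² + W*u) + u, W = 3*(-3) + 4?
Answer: 346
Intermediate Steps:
W = -5 (W = -9 + 4 = -5)
r(u) = u² - 4*u (r(u) = (u² - 5*u) + u = u² - 4*u)
F(j) = -5 + j*(-4 + j)
(15 + 115) + F(-13) = (15 + 115) + (-5 - 13*(-4 - 13)) = 130 + (-5 - 13*(-17)) = 130 + (-5 + 221) = 130 + 216 = 346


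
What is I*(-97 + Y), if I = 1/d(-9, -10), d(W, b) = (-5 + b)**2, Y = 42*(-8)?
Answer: -433/225 ≈ -1.9244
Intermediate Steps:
Y = -336
I = 1/225 (I = 1/((-5 - 10)**2) = 1/((-15)**2) = 1/225 ≈ 0.0044444)
I*(-97 + Y) = (-97 - 336)/225 = (1/225)*(-433) = -433/225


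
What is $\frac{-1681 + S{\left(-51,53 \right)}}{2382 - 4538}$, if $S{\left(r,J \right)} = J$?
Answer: $\frac{37}{49} \approx 0.7551$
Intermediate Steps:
$\frac{-1681 + S{\left(-51,53 \right)}}{2382 - 4538} = \frac{-1681 + 53}{2382 - 4538} = - \frac{1628}{-2156} = \left(-1628\right) \left(- \frac{1}{2156}\right) = \frac{37}{49}$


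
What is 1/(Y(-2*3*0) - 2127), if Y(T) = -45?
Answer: -1/2172 ≈ -0.00046040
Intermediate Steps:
1/(Y(-2*3*0) - 2127) = 1/(-45 - 2127) = 1/(-2172) = -1/2172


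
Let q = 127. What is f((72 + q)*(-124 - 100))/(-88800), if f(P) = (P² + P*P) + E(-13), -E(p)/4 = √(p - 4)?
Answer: -124188736/2775 + I*√17/22200 ≈ -44753.0 + 0.00018573*I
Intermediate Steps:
E(p) = -4*√(-4 + p) (E(p) = -4*√(p - 4) = -4*√(-4 + p))
f(P) = 2*P² - 4*I*√17 (f(P) = (P² + P*P) - 4*√(-4 - 13) = (P² + P²) - 4*I*√17 = 2*P² - 4*I*√17)
f((72 + q)*(-124 - 100))/(-88800) = (2*((72 + 127)*(-124 - 100))² - 4*I*√17)/(-88800) = (2*(199*(-224))² - 4*I*√17)*(-1/88800) = (2*(-44576)² - 4*I*√17)*(-1/88800) = (2*1987019776 - 4*I*√17)*(-1/88800) = (3974039552 - 4*I*√17)*(-1/88800) = -124188736/2775 + I*√17/22200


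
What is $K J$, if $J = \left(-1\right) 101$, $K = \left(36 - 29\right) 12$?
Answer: $-8484$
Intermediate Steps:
$K = 84$ ($K = 7 \cdot 12 = 84$)
$J = -101$
$K J = 84 \left(-101\right) = -8484$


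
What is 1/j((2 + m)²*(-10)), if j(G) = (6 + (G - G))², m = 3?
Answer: 1/36 ≈ 0.027778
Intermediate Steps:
j(G) = 36 (j(G) = (6 + 0)² = 6² = 36)
1/j((2 + m)²*(-10)) = 1/36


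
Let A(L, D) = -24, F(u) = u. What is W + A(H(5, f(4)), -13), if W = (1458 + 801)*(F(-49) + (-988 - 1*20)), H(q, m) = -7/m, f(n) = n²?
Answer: -2387787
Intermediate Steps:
W = -2387763 (W = (1458 + 801)*(-49 + (-988 - 1*20)) = 2259*(-49 + (-988 - 20)) = 2259*(-49 - 1008) = 2259*(-1057) = -2387763)
W + A(H(5, f(4)), -13) = -2387763 - 24 = -2387787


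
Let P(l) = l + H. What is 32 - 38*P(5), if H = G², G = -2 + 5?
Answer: -500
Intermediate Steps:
G = 3
H = 9 (H = 3² = 9)
P(l) = 9 + l (P(l) = l + 9 = 9 + l)
32 - 38*P(5) = 32 - 38*(9 + 5) = 32 - 38*14 = 32 - 532 = -500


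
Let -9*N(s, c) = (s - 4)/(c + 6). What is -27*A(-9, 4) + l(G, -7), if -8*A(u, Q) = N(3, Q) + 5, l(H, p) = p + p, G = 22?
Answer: 233/80 ≈ 2.9125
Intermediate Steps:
l(H, p) = 2*p
N(s, c) = -(-4 + s)/(9*(6 + c)) (N(s, c) = -(s - 4)/(9*(c + 6)) = -(-4 + s)/(9*(6 + c)))
A(u, Q) = -5/8 - 1/(72*(6 + Q)) (A(u, Q) = -((4 - 1*3)/(9*(6 + Q)) + 5)/8 = -((4 - 3)/(9*(6 + Q)) + 5)/8 = -((⅑)*1/(6 + Q) + 5)/8 = -(1/(9*(6 + Q)) + 5)/8 = -(5 + 1/(9*(6 + Q)))/8 = -5/8 - 1/(72*(6 + Q)))
-27*A(-9, 4) + l(G, -7) = -3*(-271 - 45*4)/(8*(6 + 4)) + 2*(-7) = -3*(-271 - 180)/(8*10) - 14 = -3*(-451)/(8*10) - 14 = -27*(-451/720) - 14 = 1353/80 - 14 = 233/80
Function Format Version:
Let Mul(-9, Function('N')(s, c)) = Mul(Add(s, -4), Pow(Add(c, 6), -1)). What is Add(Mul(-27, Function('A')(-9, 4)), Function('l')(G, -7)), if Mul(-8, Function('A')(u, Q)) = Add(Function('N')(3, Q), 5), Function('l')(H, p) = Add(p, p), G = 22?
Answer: Rational(233, 80) ≈ 2.9125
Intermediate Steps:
Function('l')(H, p) = Mul(2, p)
Function('N')(s, c) = Mul(Rational(-1, 9), Pow(Add(6, c), -1), Add(-4, s)) (Function('N')(s, c) = Mul(Rational(-1, 9), Mul(Add(s, -4), Pow(Add(c, 6), -1))) = Mul(Rational(-1, 9), Mul(Add(-4, s), Pow(Add(6, c), -1))) = Mul(Rational(-1, 9), Mul(Pow(Add(6, c), -1), Add(-4, s))) = Mul(Rational(-1, 9), Pow(Add(6, c), -1), Add(-4, s)))
Function('A')(u, Q) = Add(Rational(-5, 8), Mul(Rational(-1, 72), Pow(Add(6, Q), -1))) (Function('A')(u, Q) = Mul(Rational(-1, 8), Add(Mul(Rational(1, 9), Pow(Add(6, Q), -1), Add(4, Mul(-1, 3))), 5)) = Mul(Rational(-1, 8), Add(Mul(Rational(1, 9), Pow(Add(6, Q), -1), Add(4, -3)), 5)) = Mul(Rational(-1, 8), Add(Mul(Rational(1, 9), Pow(Add(6, Q), -1), 1), 5)) = Mul(Rational(-1, 8), Add(Mul(Rational(1, 9), Pow(Add(6, Q), -1)), 5)) = Mul(Rational(-1, 8), Add(5, Mul(Rational(1, 9), Pow(Add(6, Q), -1)))) = Add(Rational(-5, 8), Mul(Rational(-1, 72), Pow(Add(6, Q), -1))))
Add(Mul(-27, Function('A')(-9, 4)), Function('l')(G, -7)) = Add(Mul(-27, Mul(Rational(1, 72), Pow(Add(6, 4), -1), Add(-271, Mul(-45, 4)))), Mul(2, -7)) = Add(Mul(-27, Mul(Rational(1, 72), Pow(10, -1), Add(-271, -180))), -14) = Add(Mul(-27, Mul(Rational(1, 72), Rational(1, 10), -451)), -14) = Add(Mul(-27, Rational(-451, 720)), -14) = Add(Rational(1353, 80), -14) = Rational(233, 80)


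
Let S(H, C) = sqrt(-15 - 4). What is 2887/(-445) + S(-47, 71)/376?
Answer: -2887/445 + I*sqrt(19)/376 ≈ -6.4876 + 0.011593*I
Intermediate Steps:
S(H, C) = I*sqrt(19) (S(H, C) = sqrt(-19) = I*sqrt(19))
2887/(-445) + S(-47, 71)/376 = 2887/(-445) + (I*sqrt(19))/376 = 2887*(-1/445) + (I*sqrt(19))*(1/376) = -2887/445 + I*sqrt(19)/376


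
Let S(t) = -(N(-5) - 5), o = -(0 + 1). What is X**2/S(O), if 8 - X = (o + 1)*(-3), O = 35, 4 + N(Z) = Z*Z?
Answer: -4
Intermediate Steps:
N(Z) = -4 + Z**2 (N(Z) = -4 + Z*Z = -4 + Z**2)
o = -1 (o = -1*1 = -1)
S(t) = -16 (S(t) = -((-4 + (-5)**2) - 5) = -((-4 + 25) - 5) = -(21 - 5) = -1*16 = -16)
X = 8 (X = 8 - (-1 + 1)*(-3) = 8 - 0*(-3) = 8 - 1*0 = 8 + 0 = 8)
X**2/S(O) = 8**2/(-16) = 64*(-1/16) = -4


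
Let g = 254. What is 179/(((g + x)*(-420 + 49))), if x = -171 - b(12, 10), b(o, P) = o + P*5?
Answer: -179/7791 ≈ -0.022975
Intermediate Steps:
b(o, P) = o + 5*P
x = -233 (x = -171 - (12 + 5*10) = -171 - (12 + 50) = -171 - 1*62 = -171 - 62 = -233)
179/(((g + x)*(-420 + 49))) = 179/(((254 - 233)*(-420 + 49))) = 179/((21*(-371))) = 179/(-7791) = 179*(-1/7791) = -179/7791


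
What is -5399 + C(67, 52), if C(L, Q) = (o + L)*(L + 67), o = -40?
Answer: -1781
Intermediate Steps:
C(L, Q) = (-40 + L)*(67 + L) (C(L, Q) = (-40 + L)*(L + 67) = (-40 + L)*(67 + L))
-5399 + C(67, 52) = -5399 + (-2680 + 67² + 27*67) = -5399 + (-2680 + 4489 + 1809) = -5399 + 3618 = -1781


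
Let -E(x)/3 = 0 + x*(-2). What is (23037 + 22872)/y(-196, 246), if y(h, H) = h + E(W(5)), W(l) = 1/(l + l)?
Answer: -229545/977 ≈ -234.95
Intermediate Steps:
W(l) = 1/(2*l)
E(x) = 6*x (E(x) = -3*(0 + x*(-2)) = -3*(0 - 2*x) = -(-6)*x = 6*x)
y(h, H) = ⅗ + h (y(h, H) = h + 6*((½)/5) = h + 6*((½)*(⅕)) = h + 6*(⅒) = h + ⅗ = ⅗ + h)
(23037 + 22872)/y(-196, 246) = (23037 + 22872)/(⅗ - 196) = 45909/(-977/5) = 45909*(-5/977) = -229545/977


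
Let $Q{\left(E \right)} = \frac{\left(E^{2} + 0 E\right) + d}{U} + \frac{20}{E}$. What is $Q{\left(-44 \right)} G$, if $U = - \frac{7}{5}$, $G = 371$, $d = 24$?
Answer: $- \frac{5715255}{11} \approx -5.1957 \cdot 10^{5}$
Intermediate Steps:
$U = - \frac{7}{5}$ ($U = \left(-7\right) \frac{1}{5} = - \frac{7}{5} \approx -1.4$)
$Q{\left(E \right)} = - \frac{120}{7} + \frac{20}{E} - \frac{5 E^{2}}{7}$ ($Q{\left(E \right)} = \frac{\left(E^{2} + 0 E\right) + 24}{- \frac{7}{5}} + \frac{20}{E} = \left(\left(E^{2} + 0\right) + 24\right) \left(- \frac{5}{7}\right) + \frac{20}{E} = \left(E^{2} + 24\right) \left(- \frac{5}{7}\right) + \frac{20}{E} = \left(24 + E^{2}\right) \left(- \frac{5}{7}\right) + \frac{20}{E} = \left(- \frac{120}{7} - \frac{5 E^{2}}{7}\right) + \frac{20}{E} = - \frac{120}{7} + \frac{20}{E} - \frac{5 E^{2}}{7}$)
$Q{\left(-44 \right)} G = \frac{5 \left(28 - \left(-44\right)^{3} - -1056\right)}{7 \left(-44\right)} 371 = \frac{5}{7} \left(- \frac{1}{44}\right) \left(28 - -85184 + 1056\right) 371 = \frac{5}{7} \left(- \frac{1}{44}\right) \left(28 + 85184 + 1056\right) 371 = \frac{5}{7} \left(- \frac{1}{44}\right) 86268 \cdot 371 = \left(- \frac{15405}{11}\right) 371 = - \frac{5715255}{11}$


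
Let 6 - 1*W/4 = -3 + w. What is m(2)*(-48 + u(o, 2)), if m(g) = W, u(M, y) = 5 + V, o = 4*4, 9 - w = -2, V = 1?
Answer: 336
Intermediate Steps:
w = 11 (w = 9 - 1*(-2) = 9 + 2 = 11)
o = 16
u(M, y) = 6 (u(M, y) = 5 + 1 = 6)
W = -8 (W = 24 - 4*(-3 + 11) = 24 - 4*8 = 24 - 32 = -8)
m(g) = -8
m(2)*(-48 + u(o, 2)) = -8*(-48 + 6) = -8*(-42) = 336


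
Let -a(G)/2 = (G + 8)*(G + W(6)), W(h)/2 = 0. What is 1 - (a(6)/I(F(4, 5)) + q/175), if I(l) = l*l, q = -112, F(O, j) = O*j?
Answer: 103/50 ≈ 2.0600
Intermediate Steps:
W(h) = 0 (W(h) = 2*0 = 0)
I(l) = l**2
a(G) = -2*G*(8 + G) (a(G) = -2*(G + 8)*(G + 0) = -2*(8 + G)*G = -2*G*(8 + G))
1 - (a(6)/I(F(4, 5)) + q/175) = 1 - ((2*6*(-8 - 1*6))/((4*5)**2) - 112/175) = 1 - ((2*6*(-8 - 6))/(20**2) - 112*1/175) = 1 - ((2*6*(-14))/400 - 16/25) = 1 - (-168*1/400 - 16/25) = 1 - (-21/50 - 16/25) = 1 - 1*(-53/50) = 1 + 53/50 = 103/50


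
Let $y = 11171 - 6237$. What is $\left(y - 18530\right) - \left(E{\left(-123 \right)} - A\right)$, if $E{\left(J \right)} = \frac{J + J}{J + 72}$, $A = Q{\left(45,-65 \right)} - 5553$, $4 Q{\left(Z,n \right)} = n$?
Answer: $- \frac{1303565}{68} \approx -19170.0$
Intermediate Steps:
$Q{\left(Z,n \right)} = \frac{n}{4}$
$y = 4934$
$A = - \frac{22277}{4}$ ($A = \frac{1}{4} \left(-65\right) - 5553 = - \frac{65}{4} - 5553 = - \frac{22277}{4} \approx -5569.3$)
$E{\left(J \right)} = \frac{2 J}{72 + J}$
$\left(y - 18530\right) - \left(E{\left(-123 \right)} - A\right) = \left(4934 - 18530\right) - \left(2 \left(-123\right) \frac{1}{72 - 123} - - \frac{22277}{4}\right) = -13596 - \left(2 \left(-123\right) \frac{1}{-51} + \frac{22277}{4}\right) = -13596 - \left(2 \left(-123\right) \left(- \frac{1}{51}\right) + \frac{22277}{4}\right) = -13596 - \left(\frac{82}{17} + \frac{22277}{4}\right) = -13596 - \frac{379037}{68} = - \frac{1303565}{68}$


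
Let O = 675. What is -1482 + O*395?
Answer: 265143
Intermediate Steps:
-1482 + O*395 = -1482 + 675*395 = -1482 + 266625 = 265143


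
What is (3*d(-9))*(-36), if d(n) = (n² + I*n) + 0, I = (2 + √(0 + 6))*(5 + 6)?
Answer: 12636 + 10692*√6 ≈ 38826.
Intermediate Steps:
I = 22 + 11*√6 (I = (2 + √6)*11 = 22 + 11*√6 ≈ 48.944)
d(n) = n² + n*(22 + 11*√6) (d(n) = (n² + (22 + 11*√6)*n) + 0 = (n² + n*(22 + 11*√6)) + 0 = n² + n*(22 + 11*√6))
(3*d(-9))*(-36) = (3*(-9*(22 - 9 + 11*√6)))*(-36) = (3*(-9*(13 + 11*√6)))*(-36) = (3*(-117 - 99*√6))*(-36) = (-351 - 297*√6)*(-36) = 12636 + 10692*√6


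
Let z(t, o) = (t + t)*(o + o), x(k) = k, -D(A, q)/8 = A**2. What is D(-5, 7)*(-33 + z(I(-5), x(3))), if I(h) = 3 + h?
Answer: 11400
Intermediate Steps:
D(A, q) = -8*A**2
z(t, o) = 4*o*t (z(t, o) = (2*t)*(2*o) = 4*o*t)
D(-5, 7)*(-33 + z(I(-5), x(3))) = (-8*(-5)**2)*(-33 + 4*3*(3 - 5)) = (-8*25)*(-33 + 4*3*(-2)) = -200*(-33 - 24) = -200*(-57) = 11400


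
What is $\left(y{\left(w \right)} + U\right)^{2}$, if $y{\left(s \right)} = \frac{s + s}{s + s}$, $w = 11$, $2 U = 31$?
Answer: $\frac{1089}{4} \approx 272.25$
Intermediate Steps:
$U = \frac{31}{2}$ ($U = \frac{1}{2} \cdot 31 = \frac{31}{2} \approx 15.5$)
$y{\left(s \right)} = 1$ ($y{\left(s \right)} = \frac{2 s}{2 s} = 2 s \frac{1}{2 s} = 1$)
$\left(y{\left(w \right)} + U\right)^{2} = \left(1 + \frac{31}{2}\right)^{2} = \left(\frac{33}{2}\right)^{2} = \frac{1089}{4}$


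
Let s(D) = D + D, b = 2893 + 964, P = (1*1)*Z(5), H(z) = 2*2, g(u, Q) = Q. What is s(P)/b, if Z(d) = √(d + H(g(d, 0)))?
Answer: 6/3857 ≈ 0.0015556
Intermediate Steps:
H(z) = 4
Z(d) = √(4 + d) (Z(d) = √(d + 4) = √(4 + d))
P = 3 (P = (1*1)*√(4 + 5) = 1*√9 = 1*3 = 3)
b = 3857
s(D) = 2*D
s(P)/b = (2*3)/3857 = 6*(1/3857) = 6/3857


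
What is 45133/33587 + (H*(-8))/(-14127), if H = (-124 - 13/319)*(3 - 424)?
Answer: 4679477933333/151360252131 ≈ 30.916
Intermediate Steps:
H = 16658549/319 (H = (-124 - 13*1/319)*(-421) = (-124 - 13/319)*(-421) = -39569/319*(-421) = 16658549/319 ≈ 52221.)
45133/33587 + (H*(-8))/(-14127) = 45133/33587 + ((16658549/319)*(-8))/(-14127) = 45133*(1/33587) - 133268392/319*(-1/14127) = 45133/33587 + 133268392/4506513 = 4679477933333/151360252131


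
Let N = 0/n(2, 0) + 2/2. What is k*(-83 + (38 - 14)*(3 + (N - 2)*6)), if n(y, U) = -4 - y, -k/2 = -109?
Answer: -33790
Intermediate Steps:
k = 218 (k = -2*(-109) = 218)
N = 1 (N = 0/(-4 - 1*2) + 2/2 = 0/(-4 - 2) + 2*(1/2) = 0/(-6) + 1 = 0*(-1/6) + 1 = 0 + 1 = 1)
k*(-83 + (38 - 14)*(3 + (N - 2)*6)) = 218*(-83 + (38 - 14)*(3 + (1 - 2)*6)) = 218*(-83 + 24*(3 - 1*6)) = 218*(-83 + 24*(3 - 6)) = 218*(-83 + 24*(-3)) = 218*(-83 - 72) = 218*(-155) = -33790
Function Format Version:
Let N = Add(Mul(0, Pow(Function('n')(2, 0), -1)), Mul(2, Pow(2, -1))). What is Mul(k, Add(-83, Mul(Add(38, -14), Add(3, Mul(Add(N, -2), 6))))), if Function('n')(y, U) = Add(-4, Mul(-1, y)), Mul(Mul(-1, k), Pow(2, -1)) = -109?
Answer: -33790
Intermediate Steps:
k = 218 (k = Mul(-2, -109) = 218)
N = 1 (N = Add(Mul(0, Pow(Add(-4, Mul(-1, 2)), -1)), Mul(2, Pow(2, -1))) = Add(Mul(0, Pow(Add(-4, -2), -1)), Mul(2, Rational(1, 2))) = Add(Mul(0, Pow(-6, -1)), 1) = Add(Mul(0, Rational(-1, 6)), 1) = Add(0, 1) = 1)
Mul(k, Add(-83, Mul(Add(38, -14), Add(3, Mul(Add(N, -2), 6))))) = Mul(218, Add(-83, Mul(Add(38, -14), Add(3, Mul(Add(1, -2), 6))))) = Mul(218, Add(-83, Mul(24, Add(3, Mul(-1, 6))))) = Mul(218, Add(-83, Mul(24, Add(3, -6)))) = Mul(218, Add(-83, Mul(24, -3))) = Mul(218, Add(-83, -72)) = Mul(218, -155) = -33790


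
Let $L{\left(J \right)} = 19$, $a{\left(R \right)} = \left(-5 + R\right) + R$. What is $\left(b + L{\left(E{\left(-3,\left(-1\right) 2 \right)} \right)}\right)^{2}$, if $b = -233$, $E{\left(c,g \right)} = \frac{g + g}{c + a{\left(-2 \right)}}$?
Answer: $45796$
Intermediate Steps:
$a{\left(R \right)} = -5 + 2 R$
$E{\left(c,g \right)} = \frac{2 g}{-9 + c}$ ($E{\left(c,g \right)} = \frac{g + g}{c + \left(-5 + 2 \left(-2\right)\right)} = \frac{2 g}{c - 9} = \frac{2 g}{-9 + c}$)
$\left(b + L{\left(E{\left(-3,\left(-1\right) 2 \right)} \right)}\right)^{2} = \left(-233 + 19\right)^{2} = \left(-214\right)^{2} = 45796$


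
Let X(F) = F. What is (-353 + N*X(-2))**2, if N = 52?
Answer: 208849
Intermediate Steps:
(-353 + N*X(-2))**2 = (-353 + 52*(-2))**2 = (-353 - 104)**2 = (-457)**2 = 208849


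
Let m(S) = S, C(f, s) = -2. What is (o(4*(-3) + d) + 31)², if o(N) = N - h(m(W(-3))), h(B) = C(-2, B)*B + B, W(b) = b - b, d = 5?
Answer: 576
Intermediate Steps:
W(b) = 0
h(B) = -B (h(B) = -2*B + B = -B)
o(N) = N (o(N) = N - (-1)*0 = N - 1*0 = N + 0 = N)
(o(4*(-3) + d) + 31)² = ((4*(-3) + 5) + 31)² = ((-12 + 5) + 31)² = (-7 + 31)² = 24² = 576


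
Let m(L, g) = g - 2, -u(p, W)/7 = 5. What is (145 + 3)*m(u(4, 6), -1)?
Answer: -444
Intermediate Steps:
u(p, W) = -35 (u(p, W) = -7*5 = -35)
m(L, g) = -2 + g
(145 + 3)*m(u(4, 6), -1) = (145 + 3)*(-2 - 1) = 148*(-3) = -444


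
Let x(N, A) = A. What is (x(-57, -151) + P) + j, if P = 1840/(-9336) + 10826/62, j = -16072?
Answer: -580589630/36177 ≈ -16049.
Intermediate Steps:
P = 6309841/36177 (P = 1840*(-1/9336) + 10826*(1/62) = -230/1167 + 5413/31 = 6309841/36177 ≈ 174.42)
(x(-57, -151) + P) + j = (-151 + 6309841/36177) - 16072 = 847114/36177 - 16072 = -580589630/36177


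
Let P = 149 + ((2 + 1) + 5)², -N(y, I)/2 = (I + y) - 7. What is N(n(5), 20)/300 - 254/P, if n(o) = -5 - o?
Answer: -12913/10650 ≈ -1.2125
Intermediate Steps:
N(y, I) = 14 - 2*I - 2*y (N(y, I) = -2*((I + y) - 7) = -2*(-7 + I + y) = 14 - 2*I - 2*y)
P = 213 (P = 149 + (3 + 5)² = 149 + 8² = 149 + 64 = 213)
N(n(5), 20)/300 - 254/P = (14 - 2*20 - 2*(-5 - 1*5))/300 - 254/213 = (14 - 40 - 2*(-5 - 5))*(1/300) - 254*1/213 = (14 - 40 - 2*(-10))*(1/300) - 254/213 = (14 - 40 + 20)*(1/300) - 254/213 = -6*1/300 - 254/213 = -1/50 - 254/213 = -12913/10650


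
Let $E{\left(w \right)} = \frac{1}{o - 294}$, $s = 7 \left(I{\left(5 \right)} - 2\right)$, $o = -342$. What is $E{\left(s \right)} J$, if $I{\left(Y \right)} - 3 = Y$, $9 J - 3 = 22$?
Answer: $- \frac{25}{5724} \approx -0.0043676$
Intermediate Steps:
$J = \frac{25}{9}$ ($J = \frac{1}{3} + \frac{1}{9} \cdot 22 = \frac{1}{3} + \frac{22}{9} = \frac{25}{9} \approx 2.7778$)
$I{\left(Y \right)} = 3 + Y$
$s = 42$ ($s = 7 \left(\left(3 + 5\right) - 2\right) = 7 \left(8 - 2\right) = 7 \cdot 6 = 42$)
$E{\left(w \right)} = - \frac{1}{636}$ ($E{\left(w \right)} = \frac{1}{-342 - 294} = \frac{1}{-636} = - \frac{1}{636}$)
$E{\left(s \right)} J = \left(- \frac{1}{636}\right) \frac{25}{9} = - \frac{25}{5724}$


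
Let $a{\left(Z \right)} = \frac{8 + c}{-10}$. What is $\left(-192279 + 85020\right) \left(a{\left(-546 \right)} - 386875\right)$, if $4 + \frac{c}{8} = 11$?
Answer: $\frac{207482560413}{5} \approx 4.1496 \cdot 10^{10}$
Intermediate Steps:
$c = 56$ ($c = -32 + 8 \cdot 11 = -32 + 88 = 56$)
$a{\left(Z \right)} = - \frac{32}{5}$ ($a{\left(Z \right)} = \frac{8 + 56}{-10} = \left(- \frac{1}{10}\right) 64 = - \frac{32}{5}$)
$\left(-192279 + 85020\right) \left(a{\left(-546 \right)} - 386875\right) = \left(-192279 + 85020\right) \left(- \frac{32}{5} - 386875\right) = \left(-107259\right) \left(- \frac{1934407}{5}\right) = \frac{207482560413}{5}$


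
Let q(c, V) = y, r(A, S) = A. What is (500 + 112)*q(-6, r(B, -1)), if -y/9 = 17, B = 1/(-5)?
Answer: -93636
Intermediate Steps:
B = -⅕ ≈ -0.20000
y = -153 (y = -9*17 = -153)
q(c, V) = -153
(500 + 112)*q(-6, r(B, -1)) = (500 + 112)*(-153) = 612*(-153) = -93636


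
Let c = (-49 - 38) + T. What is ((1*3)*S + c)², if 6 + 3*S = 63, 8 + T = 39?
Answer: 1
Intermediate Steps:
T = 31 (T = -8 + 39 = 31)
S = 19 (S = -2 + (⅓)*63 = -2 + 21 = 19)
c = -56 (c = (-49 - 38) + 31 = -87 + 31 = -56)
((1*3)*S + c)² = ((1*3)*19 - 56)² = (3*19 - 56)² = (57 - 56)² = 1² = 1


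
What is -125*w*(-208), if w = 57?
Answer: 1482000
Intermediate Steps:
-125*w*(-208) = -125*57*(-208) = -7125*(-208) = 1482000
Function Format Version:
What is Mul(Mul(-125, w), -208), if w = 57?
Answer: 1482000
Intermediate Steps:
Mul(Mul(-125, w), -208) = Mul(Mul(-125, 57), -208) = Mul(-7125, -208) = 1482000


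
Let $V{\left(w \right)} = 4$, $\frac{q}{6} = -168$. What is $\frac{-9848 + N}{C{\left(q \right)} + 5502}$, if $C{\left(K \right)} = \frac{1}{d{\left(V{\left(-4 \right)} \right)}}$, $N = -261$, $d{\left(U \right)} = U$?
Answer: $- \frac{40436}{22009} \approx -1.8372$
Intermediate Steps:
$q = -1008$ ($q = 6 \left(-168\right) = -1008$)
$C{\left(K \right)} = \frac{1}{4}$
$\frac{-9848 + N}{C{\left(q \right)} + 5502} = \frac{-9848 - 261}{\frac{1}{4} + 5502} = - \frac{10109}{\frac{22009}{4}} = \left(-10109\right) \frac{4}{22009} = - \frac{40436}{22009}$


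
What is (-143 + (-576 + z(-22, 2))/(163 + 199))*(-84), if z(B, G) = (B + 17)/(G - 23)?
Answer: 2198354/181 ≈ 12146.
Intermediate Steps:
z(B, G) = (17 + B)/(-23 + G)
(-143 + (-576 + z(-22, 2))/(163 + 199))*(-84) = (-143 + (-576 + (17 - 22)/(-23 + 2))/(163 + 199))*(-84) = (-143 + (-576 - 5/(-21))/362)*(-84) = (-143 + (-576 - 1/21*(-5))*(1/362))*(-84) = (-143 + (-576 + 5/21)*(1/362))*(-84) = (-143 - 12091/21*1/362)*(-84) = (-143 - 12091/7602)*(-84) = -1099177/7602*(-84) = 2198354/181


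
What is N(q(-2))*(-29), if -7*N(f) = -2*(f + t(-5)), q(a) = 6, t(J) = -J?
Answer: -638/7 ≈ -91.143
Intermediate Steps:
N(f) = 10/7 + 2*f/7 (N(f) = -(-2)*(f - 1*(-5))/7 = -(-2)*(f + 5)/7 = -(-2)*(5 + f)/7 = -(-10 - 2*f)/7 = 10/7 + 2*f/7)
N(q(-2))*(-29) = (10/7 + (2/7)*6)*(-29) = (10/7 + 12/7)*(-29) = (22/7)*(-29) = -638/7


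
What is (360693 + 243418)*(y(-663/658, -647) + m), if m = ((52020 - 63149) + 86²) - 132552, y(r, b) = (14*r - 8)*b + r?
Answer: -48488927731341/658 ≈ -7.3691e+10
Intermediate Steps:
y(r, b) = r + b*(-8 + 14*r) (y(r, b) = (-8 + 14*r)*b + r = b*(-8 + 14*r) + r = r + b*(-8 + 14*r))
m = -136285 (m = (-11129 + 7396) - 132552 = -3733 - 132552 = -136285)
(360693 + 243418)*(y(-663/658, -647) + m) = (360693 + 243418)*((-663/658 - 8*(-647) + 14*(-647)*(-663/658)) - 136285) = 604111*((-663*1/658 + 5176 + 14*(-647)*(-663*1/658)) - 136285) = 604111*((-663/658 + 5176 + 14*(-647)*(-663/658)) - 136285) = 604111*((-663/658 + 5176 + 428961/47) - 136285) = 604111*(9410599/658 - 136285) = 604111*(-80264931/658) = -48488927731341/658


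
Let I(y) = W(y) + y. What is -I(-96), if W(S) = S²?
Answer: -9120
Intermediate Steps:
I(y) = y + y² (I(y) = y² + y = y + y²)
-I(-96) = -(-96)*(1 - 96) = -(-96)*(-95) = -1*9120 = -9120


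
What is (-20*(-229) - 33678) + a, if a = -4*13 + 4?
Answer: -29146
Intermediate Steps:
a = -48 (a = -52 + 4 = -48)
(-20*(-229) - 33678) + a = (-20*(-229) - 33678) - 48 = (4580 - 33678) - 48 = -29098 - 48 = -29146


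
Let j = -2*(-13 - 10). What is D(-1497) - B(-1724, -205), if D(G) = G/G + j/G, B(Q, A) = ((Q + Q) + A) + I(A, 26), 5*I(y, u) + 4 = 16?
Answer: 27331996/7485 ≈ 3651.6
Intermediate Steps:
I(y, u) = 12/5 (I(y, u) = -4/5 + (1/5)*16 = -4/5 + 16/5 = 12/5)
j = 46 (j = -2*(-23) = 46)
B(Q, A) = 12/5 + A + 2*Q (B(Q, A) = ((Q + Q) + A) + 12/5 = (2*Q + A) + 12/5 = (A + 2*Q) + 12/5 = 12/5 + A + 2*Q)
D(G) = 1 + 46/G (D(G) = G/G + 46/G = 1 + 46/G)
D(-1497) - B(-1724, -205) = (46 - 1497)/(-1497) - (12/5 - 205 + 2*(-1724)) = -1/1497*(-1451) - (12/5 - 205 - 3448) = 1451/1497 - 1*(-18253/5) = 1451/1497 + 18253/5 = 27331996/7485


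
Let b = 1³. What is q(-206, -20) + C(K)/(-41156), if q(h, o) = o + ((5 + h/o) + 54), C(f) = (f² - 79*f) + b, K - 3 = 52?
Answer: 10151549/205780 ≈ 49.332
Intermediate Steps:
K = 55 (K = 3 + 52 = 55)
b = 1
C(f) = 1 + f² - 79*f (C(f) = (f² - 79*f) + 1 = 1 + f² - 79*f)
q(h, o) = 59 + o + h/o (q(h, o) = o + (59 + h/o) = 59 + o + h/o)
q(-206, -20) + C(K)/(-41156) = (59 - 20 - 206/(-20)) + (1 + 55² - 79*55)/(-41156) = (59 - 20 - 206*(-1/20)) + (1 + 3025 - 4345)*(-1/41156) = (59 - 20 + 103/10) - 1319*(-1/41156) = 493/10 + 1319/41156 = 10151549/205780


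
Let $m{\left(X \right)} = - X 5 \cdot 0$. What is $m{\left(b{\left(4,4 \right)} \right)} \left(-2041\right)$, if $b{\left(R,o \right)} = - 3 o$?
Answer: $0$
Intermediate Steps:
$m{\left(X \right)} = 0$ ($m{\left(X \right)} = - 5 X 0 = \left(-1\right) 0 = 0$)
$m{\left(b{\left(4,4 \right)} \right)} \left(-2041\right) = 0 \left(-2041\right) = 0$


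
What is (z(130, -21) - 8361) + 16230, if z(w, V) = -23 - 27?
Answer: 7819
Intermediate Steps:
z(w, V) = -50
(z(130, -21) - 8361) + 16230 = (-50 - 8361) + 16230 = -8411 + 16230 = 7819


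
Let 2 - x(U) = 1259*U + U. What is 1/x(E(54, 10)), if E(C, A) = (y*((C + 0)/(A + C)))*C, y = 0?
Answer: ½ ≈ 0.50000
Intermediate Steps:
E(C, A) = 0 (E(C, A) = (0*((C + 0)/(A + C)))*C = (0*(C/(A + C)))*C = 0*C = 0)
x(U) = 2 - 1260*U (x(U) = 2 - (1259*U + U) = 2 - 1260*U)
1/x(E(54, 10)) = 1/(2 - 1260*0) = 1/(2 + 0) = 1/2 = ½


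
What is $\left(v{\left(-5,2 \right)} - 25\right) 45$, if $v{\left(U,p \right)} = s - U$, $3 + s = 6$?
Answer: $-765$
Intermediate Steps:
$s = 3$ ($s = -3 + 6 = 3$)
$v{\left(U,p \right)} = 3 - U$
$\left(v{\left(-5,2 \right)} - 25\right) 45 = \left(\left(3 - -5\right) - 25\right) 45 = \left(\left(3 + 5\right) - 25\right) 45 = \left(8 - 25\right) 45 = \left(-17\right) 45 = -765$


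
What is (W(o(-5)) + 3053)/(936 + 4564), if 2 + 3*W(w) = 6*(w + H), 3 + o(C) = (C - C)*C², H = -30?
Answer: 8959/16500 ≈ 0.54297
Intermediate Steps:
o(C) = -3 (o(C) = -3 + (C - C)*C² = -3 + 0*C² = -3 + 0 = -3)
W(w) = -182/3 + 2*w (W(w) = -⅔ + (6*(w - 30))/3 = -⅔ + (6*(-30 + w))/3 = -⅔ + (-180 + 6*w)/3 = -⅔ + (-60 + 2*w) = -182/3 + 2*w)
(W(o(-5)) + 3053)/(936 + 4564) = ((-182/3 + 2*(-3)) + 3053)/(936 + 4564) = ((-182/3 - 6) + 3053)/5500 = (-200/3 + 3053)*(1/5500) = (8959/3)*(1/5500) = 8959/16500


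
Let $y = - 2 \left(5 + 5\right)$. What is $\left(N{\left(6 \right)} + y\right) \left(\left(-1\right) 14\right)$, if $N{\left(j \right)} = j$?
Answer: $196$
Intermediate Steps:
$y = -20$ ($y = \left(-2\right) 10 = -20$)
$\left(N{\left(6 \right)} + y\right) \left(\left(-1\right) 14\right) = \left(6 - 20\right) \left(\left(-1\right) 14\right) = \left(-14\right) \left(-14\right) = 196$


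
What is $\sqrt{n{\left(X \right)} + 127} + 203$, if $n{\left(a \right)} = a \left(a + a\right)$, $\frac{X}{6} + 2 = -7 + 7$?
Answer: $203 + \sqrt{415} \approx 223.37$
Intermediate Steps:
$X = -12$ ($X = -12 + 6 \left(-7 + 7\right) = -12 + 6 \cdot 0 = -12 + 0 = -12$)
$n{\left(a \right)} = 2 a^{2}$ ($n{\left(a \right)} = a 2 a = 2 a^{2}$)
$\sqrt{n{\left(X \right)} + 127} + 203 = \sqrt{2 \left(-12\right)^{2} + 127} + 203 = \sqrt{2 \cdot 144 + 127} + 203 = \sqrt{288 + 127} + 203 = \sqrt{415} + 203 = 203 + \sqrt{415}$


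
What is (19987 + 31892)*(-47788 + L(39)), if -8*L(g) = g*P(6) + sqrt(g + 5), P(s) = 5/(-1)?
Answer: -19823432811/8 - 51879*sqrt(11)/4 ≈ -2.4780e+9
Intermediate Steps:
P(s) = -5 (P(s) = 5*(-1) = -5)
L(g) = -sqrt(5 + g)/8 + 5*g/8 (L(g) = -(g*(-5) + sqrt(g + 5))/8 = -(-5*g + sqrt(5 + g))/8 = -(sqrt(5 + g) - 5*g)/8 = -sqrt(5 + g)/8 + 5*g/8)
(19987 + 31892)*(-47788 + L(39)) = (19987 + 31892)*(-47788 + (-sqrt(5 + 39)/8 + (5/8)*39)) = 51879*(-47788 + (-sqrt(11)/4 + 195/8)) = 51879*(-47788 + (195/8 - sqrt(11)/4)) = 51879*(-382109/8 - sqrt(11)/4) = -19823432811/8 - 51879*sqrt(11)/4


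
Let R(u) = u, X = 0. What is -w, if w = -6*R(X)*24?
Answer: 0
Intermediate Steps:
w = 0 (w = -6*0*24 = 0*24 = 0)
-w = -1*0 = 0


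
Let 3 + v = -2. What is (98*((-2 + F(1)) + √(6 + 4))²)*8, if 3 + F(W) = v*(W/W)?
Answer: 86240 - 15680*√10 ≈ 36656.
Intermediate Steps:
v = -5 (v = -3 - 2 = -5)
F(W) = -8 (F(W) = -3 - 5*W/W = -3 - 5*1 = -3 - 5 = -8)
(98*((-2 + F(1)) + √(6 + 4))²)*8 = (98*((-2 - 8) + √(6 + 4))²)*8 = (98*(-10 + √10)²)*8 = 784*(-10 + √10)²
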